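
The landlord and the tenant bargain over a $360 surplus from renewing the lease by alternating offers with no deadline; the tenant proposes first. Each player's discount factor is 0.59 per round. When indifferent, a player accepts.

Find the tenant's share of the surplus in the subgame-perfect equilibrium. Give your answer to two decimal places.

When the tenant proposes, the landlord accepts any offer worth at least 0.59 times what the landlord would get by proposing next round; and vice versa.
This gives x = 360 − 0.59y and y = 360 − 0.59x, where x and y are each side's share when it proposes.
Hence (1 − 0.59·0.59)x = 360(1 − 0.59), i.e. 0.6519·x = 147.6.
x ≈ 226.4151; the landlord's share is 360 − x ≈ 133.5849.

226.42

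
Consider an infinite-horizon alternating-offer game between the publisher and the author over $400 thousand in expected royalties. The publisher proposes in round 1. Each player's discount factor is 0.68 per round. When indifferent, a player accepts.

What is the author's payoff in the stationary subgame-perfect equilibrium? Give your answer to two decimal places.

161.90

Let x be the publisher's share when the publisher proposes and y be the author's share when the author proposes.
The author accepts iff offered ≥ 0.68·y, so x = 400 − 0.68y. Symmetrically y = 400 − 0.68x.
Substituting: x = 400 − 0.68(400 − 0.68x), giving x(1 − 0.68·0.68) = 400(1 − 0.68).
So x = 400 × 0.32 / 0.5376 ≈ 238.0952, and the author receives 400 − x ≈ 161.9048.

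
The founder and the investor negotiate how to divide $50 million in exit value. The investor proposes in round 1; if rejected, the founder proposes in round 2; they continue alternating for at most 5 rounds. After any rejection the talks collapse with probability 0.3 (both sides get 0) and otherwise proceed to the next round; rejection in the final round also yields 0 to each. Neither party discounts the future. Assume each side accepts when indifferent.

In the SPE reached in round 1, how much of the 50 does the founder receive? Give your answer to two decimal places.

Round 5 (the investor proposes): the founder will accept anything ≥ 0, so the investor offers 0 and keeps 50.
Round 4 (the founder proposes): rejecting gives the investor an expected 0.7 × 50 = 35; the founder offers that and keeps 15.
Round 3 (the investor proposes): rejecting gives the founder an expected 0.7 × 15 = 10.5, so the investor offers 10.5, keeping 39.5.
Round 2 (the founder proposes): rejecting gives the investor an expected 0.7 × 39.5 = 27.65. The founder offers 27.65 and keeps 50 − 27.65 = 22.35.
Round 1 (the investor proposes): rejecting gives the founder an expected 0.7 × 22.35 = 15.645; the investor offers that and keeps 34.355.

15.65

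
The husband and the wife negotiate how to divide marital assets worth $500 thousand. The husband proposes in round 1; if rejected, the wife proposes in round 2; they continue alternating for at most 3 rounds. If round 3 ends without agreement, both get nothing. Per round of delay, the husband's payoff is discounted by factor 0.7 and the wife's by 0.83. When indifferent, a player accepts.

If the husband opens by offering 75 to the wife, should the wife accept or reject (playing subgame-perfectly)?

Round 3 (the husband proposes): rejection yields 0 for the wife; the husband offers 0 and keeps 500.
Round 2 (the wife proposes): the husband can get 500 next round, worth 0.7 × 500 = 350 now; the wife offers that and keeps 150.
So by rejecting in round 1, the wife gets 150 next round, worth 0.83 × 150 = 124.5 now.
Offer 75 < 124.5, so the wife rejects.

Reject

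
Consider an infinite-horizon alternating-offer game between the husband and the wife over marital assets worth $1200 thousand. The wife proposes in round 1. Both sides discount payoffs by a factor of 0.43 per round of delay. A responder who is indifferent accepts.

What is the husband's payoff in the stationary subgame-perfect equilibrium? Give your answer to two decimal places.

When the wife proposes, the husband accepts any offer worth at least 0.43 times what the husband would get by proposing next round; and vice versa.
This gives x = 1200 − 0.43y and y = 1200 − 0.43x, where x and y are each side's share when it proposes.
Hence (1 − 0.43·0.43)x = 1200(1 − 0.43), i.e. 0.8151·x = 684.
x ≈ 839.1608; the husband's share is 1200 − x ≈ 360.8392.

360.84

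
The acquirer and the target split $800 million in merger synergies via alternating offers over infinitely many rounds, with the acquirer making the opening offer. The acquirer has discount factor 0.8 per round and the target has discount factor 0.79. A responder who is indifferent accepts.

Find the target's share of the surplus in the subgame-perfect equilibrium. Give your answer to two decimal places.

Let x be the acquirer's share when the acquirer proposes and y be the target's share when the target proposes.
The target accepts iff offered ≥ 0.79·y, so x = 800 − 0.79y. Symmetrically y = 800 − 0.8x.
Substituting: x = 800 − 0.79(800 − 0.8x), giving x(1 − 0.8·0.79) = 800(1 − 0.79).
So x = 800 × 0.21 / 0.368 ≈ 456.5217, and the target receives 800 − x ≈ 343.4783.

343.48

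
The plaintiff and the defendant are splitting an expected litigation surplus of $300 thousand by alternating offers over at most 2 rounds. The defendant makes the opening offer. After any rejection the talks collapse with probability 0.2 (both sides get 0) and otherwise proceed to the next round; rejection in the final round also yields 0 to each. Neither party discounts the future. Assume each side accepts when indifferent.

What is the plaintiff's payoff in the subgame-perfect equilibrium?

Round 2 (the plaintiff proposes): the defendant will accept anything ≥ 0, so the plaintiff offers 0 and keeps 300.
Round 1 (the defendant proposes): rejecting gives the plaintiff an expected 0.8 × 300 = 240, so the defendant offers 240, keeping 60.

240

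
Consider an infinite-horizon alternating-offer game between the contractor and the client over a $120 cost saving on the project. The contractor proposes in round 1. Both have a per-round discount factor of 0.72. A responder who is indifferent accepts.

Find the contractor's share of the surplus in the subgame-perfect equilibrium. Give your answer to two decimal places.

In a stationary SPE each proposer offers the other exactly their discounted continuation value.
If the contractor keeps x when proposing and the client keeps y when proposing, then x = 120 − 0.72y and y = 120 − 0.72x.
Solving: x = 120(1 − 0.72) / (1 − 0.72·0.72) = 33.6 / 0.4816 ≈ 69.7674.
The client gets 120 − 69.7674 ≈ 50.2326.

69.77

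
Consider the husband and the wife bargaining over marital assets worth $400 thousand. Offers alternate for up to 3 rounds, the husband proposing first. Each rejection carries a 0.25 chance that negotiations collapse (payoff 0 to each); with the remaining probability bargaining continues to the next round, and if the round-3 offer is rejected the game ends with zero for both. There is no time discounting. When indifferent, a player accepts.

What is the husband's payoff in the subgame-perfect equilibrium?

325

Round 3 (the husband proposes): the wife will accept anything ≥ 0, so the husband offers 0 and keeps 400.
Round 2 (the wife proposes): rejecting gives the husband an expected 0.75 × 400 = 300. The wife offers 300 and keeps 400 − 300 = 100.
Round 1 (the husband proposes): rejecting gives the wife an expected 0.75 × 100 = 75. The husband offers 75 and keeps 400 − 75 = 325.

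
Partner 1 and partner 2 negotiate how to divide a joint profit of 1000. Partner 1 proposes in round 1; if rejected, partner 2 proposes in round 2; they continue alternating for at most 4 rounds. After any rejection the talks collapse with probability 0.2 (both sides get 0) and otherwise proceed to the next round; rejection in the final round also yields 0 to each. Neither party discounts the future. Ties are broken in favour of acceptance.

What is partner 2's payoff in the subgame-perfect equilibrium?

672

By backward induction:
Round 4 (partner 2 proposes): rejection yields 0 for partner 1; partner 2 offers 0 and keeps 1000.
Round 3 (partner 1 proposes): rejecting gives partner 2 an expected 0.8 × 1000 = 800. Partner 1 offers 800 and keeps 1000 − 800 = 200.
Round 2 (partner 2 proposes): rejecting gives partner 1 an expected 0.8 × 200 = 160, so partner 2 offers 160, keeping 840.
Round 1 (partner 1 proposes): rejecting gives partner 2 an expected 0.8 × 840 = 672. Partner 1 offers 672 and keeps 1000 − 672 = 328.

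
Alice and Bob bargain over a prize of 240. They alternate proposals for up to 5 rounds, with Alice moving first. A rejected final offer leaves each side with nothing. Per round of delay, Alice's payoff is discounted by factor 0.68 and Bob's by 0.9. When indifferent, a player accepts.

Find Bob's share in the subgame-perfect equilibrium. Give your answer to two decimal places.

By backward induction:
Round 5 (Alice proposes): Bob will accept anything ≥ 0, so Alice offers 0 and keeps 240.
Round 4 (Bob proposes): Alice can get 240 next round, worth 0.68 × 240 = 163.2 now; Bob offers that and keeps 76.8.
Round 3 (Alice proposes): Bob can get 76.8 next round, worth 0.9 × 76.8 = 69.12 now. Alice offers 69.12 and keeps 240 − 69.12 = 170.88.
Round 2 (Bob proposes): Alice can get 170.88 next round, worth 0.68 × 170.88 = 116.1984 now. Bob offers 116.1984 and keeps 240 − 116.1984 = 123.8016.
Round 1 (Alice proposes): Bob can get 123.8016 next round, worth 0.9 × 123.8016 = 111.42144 now; Alice offers that and keeps 128.57856.

111.42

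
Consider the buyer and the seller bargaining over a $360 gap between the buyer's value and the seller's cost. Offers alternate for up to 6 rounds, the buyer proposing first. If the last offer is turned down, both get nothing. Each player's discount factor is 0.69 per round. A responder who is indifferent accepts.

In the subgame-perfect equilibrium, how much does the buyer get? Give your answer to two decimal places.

Round 6 (the seller proposes): rejection yields 0 for the buyer; the seller offers 0 and keeps 360.
Round 5 (the buyer proposes): the seller can get 360 next round, worth 0.69 × 360 = 248.4 now, so the buyer offers 248.4, keeping 111.6.
Round 4 (the seller proposes): the buyer can get 111.6 next round, worth 0.69 × 111.6 = 77.004 now, so the seller offers 77.004, keeping 282.996.
Round 3 (the buyer proposes): the seller can get 282.996 next round, worth 0.69 × 282.996 = 195.26724 now. The buyer offers 195.26724 and keeps 360 − 195.26724 = 164.73276.
Round 2 (the seller proposes): the buyer can get 164.73276 next round, worth 0.69 × 164.73276 = 113.6656044 now. The seller offers 113.6656044 and keeps 360 − 113.6656044 = 246.3343956.
Round 1 (the buyer proposes): the seller can get 246.3343956 next round, worth 0.69 × 246.3343956 = 169.970732964 now. The buyer offers 169.970732964 and keeps 360 − 169.970732964 = 190.029267036.

190.03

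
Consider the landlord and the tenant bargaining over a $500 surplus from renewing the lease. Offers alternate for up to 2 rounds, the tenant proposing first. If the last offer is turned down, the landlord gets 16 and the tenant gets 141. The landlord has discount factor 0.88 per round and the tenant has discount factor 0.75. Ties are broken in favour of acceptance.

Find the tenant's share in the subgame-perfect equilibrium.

Work backward from the last round.
Round 2 (the landlord proposes): the tenant gets 141 if talks fail, so the landlord offers 141 and keeps 359.
Round 1 (the tenant proposes): the landlord can get 359 next round, worth 0.88 × 359 = 315.92 now, so the tenant offers 315.92, keeping 184.08.

184.08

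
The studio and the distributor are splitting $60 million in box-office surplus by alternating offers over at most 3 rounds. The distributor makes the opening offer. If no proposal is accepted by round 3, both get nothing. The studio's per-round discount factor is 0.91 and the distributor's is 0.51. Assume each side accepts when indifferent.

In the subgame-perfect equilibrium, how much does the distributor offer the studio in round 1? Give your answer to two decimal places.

Solve by backward induction from round 3.
Round 3 (the distributor proposes): rejection yields 0 for the studio; the distributor offers 0 and keeps 60.
Round 2 (the studio proposes): the distributor can get 60 next round, worth 0.51 × 60 = 30.6 now; the studio offers that and keeps 29.4.
Round 1 (the distributor proposes): the studio can get 29.4 next round, worth 0.91 × 29.4 = 26.754 now, so the distributor offers 26.754, keeping 33.246.

26.75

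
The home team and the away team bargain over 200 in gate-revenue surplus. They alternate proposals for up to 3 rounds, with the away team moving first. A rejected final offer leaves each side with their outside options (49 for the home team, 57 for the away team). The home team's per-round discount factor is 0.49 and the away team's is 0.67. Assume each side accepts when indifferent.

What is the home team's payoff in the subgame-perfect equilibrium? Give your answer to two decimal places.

48.43

Solve by backward induction from round 3.
Round 3 (the away team proposes): the home team gets 49 if talks fail, so the away team offers 49 and keeps 151.
Round 2 (the home team proposes): the away team can get 151 next round, worth 0.67 × 151 = 101.17 now, so the home team offers 101.17, keeping 98.83.
Round 1 (the away team proposes): the home team can get 98.83 next round, worth 0.49 × 98.83 = 48.4267 now. The away team offers 48.4267 and keeps 200 − 48.4267 = 151.5733.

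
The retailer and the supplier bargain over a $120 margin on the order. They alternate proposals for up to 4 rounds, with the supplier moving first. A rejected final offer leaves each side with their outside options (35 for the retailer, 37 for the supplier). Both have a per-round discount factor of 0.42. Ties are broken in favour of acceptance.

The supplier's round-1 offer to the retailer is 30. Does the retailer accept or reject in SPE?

Round 4 (the retailer proposes): the supplier gets 37 if talks fail, so the retailer offers 37 and keeps 83.
Round 3 (the supplier proposes): the retailer can get 83 next round, worth 0.42 × 83 = 34.86 now. The supplier offers 34.86 and keeps 120 − 34.86 = 85.14.
Round 2 (the retailer proposes): the supplier can get 85.14 next round, worth 0.42 × 85.14 = 35.7588 now; the retailer offers that and keeps 84.2412.
So by rejecting in round 1, the retailer gets 84.2412 next round, worth 0.42 × 84.2412 = 35.381304 now.
Offer 30 < 35.381304, so the retailer rejects.

Reject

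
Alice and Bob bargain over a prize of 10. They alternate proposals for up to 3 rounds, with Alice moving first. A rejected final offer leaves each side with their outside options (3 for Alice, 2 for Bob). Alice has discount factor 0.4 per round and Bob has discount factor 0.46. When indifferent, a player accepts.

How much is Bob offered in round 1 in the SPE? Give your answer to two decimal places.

Round 3 (Alice proposes): Bob gets 2 if talks fail, so Alice offers 2 and keeps 8.
Round 2 (Bob proposes): Alice can get 8 next round, worth 0.4 × 8 = 3.2 now, so Bob offers 3.2, keeping 6.8.
Round 1 (Alice proposes): Bob can get 6.8 next round, worth 0.46 × 6.8 = 3.128 now, so Alice offers 3.128, keeping 6.872.

3.13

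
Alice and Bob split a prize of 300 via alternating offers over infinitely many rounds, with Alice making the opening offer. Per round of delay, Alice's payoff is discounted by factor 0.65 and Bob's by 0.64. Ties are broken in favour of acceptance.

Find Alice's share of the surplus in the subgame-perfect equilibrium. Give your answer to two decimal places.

184.93

In a stationary SPE each proposer offers the other exactly their discounted continuation value.
If Alice keeps x when proposing and Bob keeps y when proposing, then x = 300 − 0.64y and y = 300 − 0.65x.
Solving: x = 300(1 − 0.64) / (1 − 0.65·0.64) = 108 / 0.584 ≈ 184.9315.
Bob gets 300 − 184.9315 ≈ 115.0685.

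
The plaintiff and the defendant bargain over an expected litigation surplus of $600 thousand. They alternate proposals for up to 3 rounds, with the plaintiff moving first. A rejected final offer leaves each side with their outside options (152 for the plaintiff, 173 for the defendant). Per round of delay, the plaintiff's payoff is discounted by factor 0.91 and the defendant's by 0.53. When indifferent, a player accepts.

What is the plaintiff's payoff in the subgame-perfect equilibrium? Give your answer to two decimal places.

Work backward from the last round.
Round 3 (the plaintiff proposes): the defendant gets 173 if talks fail, so the plaintiff offers 173 and keeps 427.
Round 2 (the defendant proposes): the plaintiff can get 427 next round, worth 0.91 × 427 = 388.57 now, so the defendant offers 388.57, keeping 211.43.
Round 1 (the plaintiff proposes): the defendant can get 211.43 next round, worth 0.53 × 211.43 = 112.0579 now. The plaintiff offers 112.0579 and keeps 600 − 112.0579 = 487.9421.

487.94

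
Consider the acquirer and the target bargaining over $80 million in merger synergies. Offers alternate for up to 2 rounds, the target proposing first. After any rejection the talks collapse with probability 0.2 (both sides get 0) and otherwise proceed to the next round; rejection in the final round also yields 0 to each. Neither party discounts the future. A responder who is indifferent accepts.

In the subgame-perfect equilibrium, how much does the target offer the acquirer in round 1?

By backward induction:
Round 2 (the acquirer proposes): rejection yields 0 for the target; the acquirer offers 0 and keeps 80.
Round 1 (the target proposes): rejecting gives the acquirer an expected 0.8 × 80 = 64. The target offers 64 and keeps 80 − 64 = 16.

64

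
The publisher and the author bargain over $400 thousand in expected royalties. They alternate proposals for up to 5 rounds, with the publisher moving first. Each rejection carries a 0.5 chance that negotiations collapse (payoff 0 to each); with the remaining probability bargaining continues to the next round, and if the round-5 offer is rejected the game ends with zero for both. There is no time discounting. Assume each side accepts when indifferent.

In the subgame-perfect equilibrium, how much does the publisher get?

275

Round 5 (the publisher proposes): the author will accept anything ≥ 0, so the publisher offers 0 and keeps 400.
Round 4 (the author proposes): rejecting gives the publisher an expected 0.5 × 400 = 200; the author offers that and keeps 200.
Round 3 (the publisher proposes): rejecting gives the author an expected 0.5 × 200 = 100; the publisher offers that and keeps 300.
Round 2 (the author proposes): rejecting gives the publisher an expected 0.5 × 300 = 150. The author offers 150 and keeps 400 − 150 = 250.
Round 1 (the publisher proposes): rejecting gives the author an expected 0.5 × 250 = 125. The publisher offers 125 and keeps 400 − 125 = 275.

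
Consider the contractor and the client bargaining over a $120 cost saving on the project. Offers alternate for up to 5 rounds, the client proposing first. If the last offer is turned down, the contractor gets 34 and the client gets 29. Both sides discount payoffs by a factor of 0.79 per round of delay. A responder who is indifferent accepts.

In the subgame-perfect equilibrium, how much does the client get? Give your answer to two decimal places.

74.42

Round 5 (the client proposes): the contractor gets 34 if talks fail, so the client offers 34 and keeps 86.
Round 4 (the contractor proposes): the client can get 86 next round, worth 0.79 × 86 = 67.94 now, so the contractor offers 67.94, keeping 52.06.
Round 3 (the client proposes): the contractor can get 52.06 next round, worth 0.79 × 52.06 = 41.1274 now; the client offers that and keeps 78.8726.
Round 2 (the contractor proposes): the client can get 78.8726 next round, worth 0.79 × 78.8726 = 62.309354 now; the contractor offers that and keeps 57.690646.
Round 1 (the client proposes): the contractor can get 57.690646 next round, worth 0.79 × 57.690646 = 45.57561034 now, so the client offers 45.57561034, keeping 74.42438966.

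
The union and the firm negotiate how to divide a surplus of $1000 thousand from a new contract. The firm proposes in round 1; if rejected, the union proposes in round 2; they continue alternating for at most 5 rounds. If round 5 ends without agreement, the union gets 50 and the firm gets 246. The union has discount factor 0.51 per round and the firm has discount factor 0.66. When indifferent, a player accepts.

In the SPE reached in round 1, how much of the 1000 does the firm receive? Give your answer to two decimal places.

By backward induction:
Round 5 (the firm proposes): the union gets 50 if talks fail, so the firm offers 50 and keeps 950.
Round 4 (the union proposes): the firm can get 950 next round, worth 0.66 × 950 = 627 now; the union offers that and keeps 373.
Round 3 (the firm proposes): the union can get 373 next round, worth 0.51 × 373 = 190.23 now, so the firm offers 190.23, keeping 809.77.
Round 2 (the union proposes): the firm can get 809.77 next round, worth 0.66 × 809.77 = 534.4482 now; the union offers that and keeps 465.5518.
Round 1 (the firm proposes): the union can get 465.5518 next round, worth 0.51 × 465.5518 = 237.431418 now. The firm offers 237.431418 and keeps 1000 − 237.431418 = 762.568582.

762.57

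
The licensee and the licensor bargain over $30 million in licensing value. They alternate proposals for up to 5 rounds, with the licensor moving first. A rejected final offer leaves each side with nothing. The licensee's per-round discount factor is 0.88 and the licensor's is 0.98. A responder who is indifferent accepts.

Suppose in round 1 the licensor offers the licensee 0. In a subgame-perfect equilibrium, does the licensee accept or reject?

Reject

Round 5 (the licensor proposes): the licensee will accept anything ≥ 0, so the licensor offers 0 and keeps 30.
Round 4 (the licensee proposes): the licensor can get 30 next round, worth 0.98 × 30 = 29.4 now, so the licensee offers 29.4, keeping 0.6.
Round 3 (the licensor proposes): the licensee can get 0.6 next round, worth 0.88 × 0.6 = 0.528 now, so the licensor offers 0.528, keeping 29.472.
Round 2 (the licensee proposes): the licensor can get 29.472 next round, worth 0.98 × 29.472 = 28.88256 now; the licensee offers that and keeps 1.11744.
So by rejecting in round 1, the licensee gets 1.11744 next round, worth 0.88 × 1.11744 = 0.9833472 now.
Offer 0 < 0.9833472, so the licensee rejects.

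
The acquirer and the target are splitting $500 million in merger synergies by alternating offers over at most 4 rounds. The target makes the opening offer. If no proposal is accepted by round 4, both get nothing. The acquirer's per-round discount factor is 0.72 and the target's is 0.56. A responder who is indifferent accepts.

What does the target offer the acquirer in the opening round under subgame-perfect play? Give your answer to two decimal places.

Round 4 (the acquirer proposes): rejection yields 0 for the target; the acquirer offers 0 and keeps 500.
Round 3 (the target proposes): the acquirer can get 500 next round, worth 0.72 × 500 = 360 now; the target offers that and keeps 140.
Round 2 (the acquirer proposes): the target can get 140 next round, worth 0.56 × 140 = 78.4 now, so the acquirer offers 78.4, keeping 421.6.
Round 1 (the target proposes): the acquirer can get 421.6 next round, worth 0.72 × 421.6 = 303.552 now, so the target offers 303.552, keeping 196.448.

303.55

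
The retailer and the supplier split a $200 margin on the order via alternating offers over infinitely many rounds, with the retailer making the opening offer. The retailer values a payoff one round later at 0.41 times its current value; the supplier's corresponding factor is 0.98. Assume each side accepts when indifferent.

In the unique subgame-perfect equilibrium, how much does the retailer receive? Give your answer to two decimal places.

6.69

Let x be the retailer's share when the retailer proposes and y be the supplier's share when the supplier proposes.
The supplier accepts iff offered ≥ 0.98·y, so x = 200 − 0.98y. Symmetrically y = 200 − 0.41x.
Substituting: x = 200 − 0.98(200 − 0.41x), giving x(1 − 0.41·0.98) = 200(1 − 0.98).
So x = 200 × 0.02 / 0.5982 ≈ 6.6867, and the supplier receives 200 − x ≈ 193.3133.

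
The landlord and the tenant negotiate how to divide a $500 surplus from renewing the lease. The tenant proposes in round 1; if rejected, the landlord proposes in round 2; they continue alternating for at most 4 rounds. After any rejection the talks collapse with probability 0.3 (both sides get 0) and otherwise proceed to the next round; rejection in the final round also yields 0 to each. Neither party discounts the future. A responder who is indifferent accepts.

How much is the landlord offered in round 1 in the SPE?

276.5

Round 4 (the landlord proposes): the tenant will accept anything ≥ 0, so the landlord offers 0 and keeps 500.
Round 3 (the tenant proposes): rejecting gives the landlord an expected 0.7 × 500 = 350, so the tenant offers 350, keeping 150.
Round 2 (the landlord proposes): rejecting gives the tenant an expected 0.7 × 150 = 105. The landlord offers 105 and keeps 500 − 105 = 395.
Round 1 (the tenant proposes): rejecting gives the landlord an expected 0.7 × 395 = 276.5. The tenant offers 276.5 and keeps 500 − 276.5 = 223.5.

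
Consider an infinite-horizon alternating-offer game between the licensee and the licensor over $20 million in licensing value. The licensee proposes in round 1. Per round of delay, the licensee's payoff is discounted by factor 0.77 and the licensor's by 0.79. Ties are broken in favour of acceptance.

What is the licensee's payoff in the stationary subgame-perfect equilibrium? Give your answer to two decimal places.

Let x be the licensee's share when the licensee proposes and y be the licensor's share when the licensor proposes.
The licensor accepts iff offered ≥ 0.79·y, so x = 20 − 0.79y. Symmetrically y = 20 − 0.77x.
Substituting: x = 20 − 0.79(20 − 0.77x), giving x(1 − 0.77·0.79) = 20(1 − 0.79).
So x = 20 × 0.21 / 0.3917 ≈ 10.7225, and the licensor receives 20 − x ≈ 9.2775.

10.72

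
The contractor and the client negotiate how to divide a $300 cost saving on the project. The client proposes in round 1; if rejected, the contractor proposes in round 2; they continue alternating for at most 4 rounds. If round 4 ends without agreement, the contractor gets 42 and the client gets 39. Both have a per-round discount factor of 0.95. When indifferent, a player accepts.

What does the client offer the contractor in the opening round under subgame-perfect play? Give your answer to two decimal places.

Round 4 (the contractor proposes): the client gets 39 if talks fail, so the contractor offers 39 and keeps 261.
Round 3 (the client proposes): the contractor can get 261 next round, worth 0.95 × 261 = 247.95 now, so the client offers 247.95, keeping 52.05.
Round 2 (the contractor proposes): the client can get 52.05 next round, worth 0.95 × 52.05 = 49.4475 now; the contractor offers that and keeps 250.5525.
Round 1 (the client proposes): the contractor can get 250.5525 next round, worth 0.95 × 250.5525 = 238.024875 now; the client offers that and keeps 61.975125.

238.02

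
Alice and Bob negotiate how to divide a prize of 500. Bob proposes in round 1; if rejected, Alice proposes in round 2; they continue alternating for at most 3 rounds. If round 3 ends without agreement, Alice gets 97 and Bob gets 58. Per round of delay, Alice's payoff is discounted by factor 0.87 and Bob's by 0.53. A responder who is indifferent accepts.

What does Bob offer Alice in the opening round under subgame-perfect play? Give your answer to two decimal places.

Work backward from the last round.
Round 3 (Bob proposes): Alice gets 97 if talks fail, so Bob offers 97 and keeps 403.
Round 2 (Alice proposes): Bob can get 403 next round, worth 0.53 × 403 = 213.59 now; Alice offers that and keeps 286.41.
Round 1 (Bob proposes): Alice can get 286.41 next round, worth 0.87 × 286.41 = 249.1767 now, so Bob offers 249.1767, keeping 250.8233.

249.18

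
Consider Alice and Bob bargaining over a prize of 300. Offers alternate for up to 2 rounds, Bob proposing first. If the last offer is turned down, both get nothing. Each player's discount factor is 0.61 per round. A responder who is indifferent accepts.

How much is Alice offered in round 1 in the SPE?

Round 2 (Alice proposes): Bob will accept anything ≥ 0, so Alice offers 0 and keeps 300.
Round 1 (Bob proposes): Alice can get 300 next round, worth 0.61 × 300 = 183 now. Bob offers 183 and keeps 300 − 183 = 117.

183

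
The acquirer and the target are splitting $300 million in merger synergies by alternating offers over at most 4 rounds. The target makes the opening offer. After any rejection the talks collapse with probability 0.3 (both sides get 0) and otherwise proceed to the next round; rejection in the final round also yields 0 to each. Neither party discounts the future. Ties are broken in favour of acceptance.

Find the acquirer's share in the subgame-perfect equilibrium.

165.9

By backward induction:
Round 4 (the acquirer proposes): rejection yields 0 for the target; the acquirer offers 0 and keeps 300.
Round 3 (the target proposes): rejecting gives the acquirer an expected 0.7 × 300 = 210; the target offers that and keeps 90.
Round 2 (the acquirer proposes): rejecting gives the target an expected 0.7 × 90 = 63, so the acquirer offers 63, keeping 237.
Round 1 (the target proposes): rejecting gives the acquirer an expected 0.7 × 237 = 165.9; the target offers that and keeps 134.1.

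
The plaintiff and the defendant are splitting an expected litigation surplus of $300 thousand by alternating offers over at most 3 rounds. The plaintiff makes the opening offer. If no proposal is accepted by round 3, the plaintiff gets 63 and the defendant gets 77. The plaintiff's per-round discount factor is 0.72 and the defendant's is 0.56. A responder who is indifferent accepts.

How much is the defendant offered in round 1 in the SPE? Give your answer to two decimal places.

78.09

Solve by backward induction from round 3.
Round 3 (the plaintiff proposes): the defendant gets 77 if talks fail, so the plaintiff offers 77 and keeps 223.
Round 2 (the defendant proposes): the plaintiff can get 223 next round, worth 0.72 × 223 = 160.56 now, so the defendant offers 160.56, keeping 139.44.
Round 1 (the plaintiff proposes): the defendant can get 139.44 next round, worth 0.56 × 139.44 = 78.0864 now; the plaintiff offers that and keeps 221.9136.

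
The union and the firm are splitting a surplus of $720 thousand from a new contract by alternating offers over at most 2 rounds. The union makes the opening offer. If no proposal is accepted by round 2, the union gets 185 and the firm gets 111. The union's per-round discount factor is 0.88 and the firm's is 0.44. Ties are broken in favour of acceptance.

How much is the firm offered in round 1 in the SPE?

235.4

Round 2 (the firm proposes): the union gets 185 if talks fail, so the firm offers 185 and keeps 535.
Round 1 (the union proposes): the firm can get 535 next round, worth 0.44 × 535 = 235.4 now; the union offers that and keeps 484.6.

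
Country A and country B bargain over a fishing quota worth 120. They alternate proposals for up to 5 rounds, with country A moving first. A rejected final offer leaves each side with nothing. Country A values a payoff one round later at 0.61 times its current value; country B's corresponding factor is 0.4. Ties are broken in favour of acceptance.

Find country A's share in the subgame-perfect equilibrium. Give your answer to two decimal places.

96.71

Round 5 (country A proposes): rejection yields 0 for country B; country A offers 0 and keeps 120.
Round 4 (country B proposes): country A can get 120 next round, worth 0.61 × 120 = 73.2 now, so country B offers 73.2, keeping 46.8.
Round 3 (country A proposes): country B can get 46.8 next round, worth 0.4 × 46.8 = 18.72 now. Country A offers 18.72 and keeps 120 − 18.72 = 101.28.
Round 2 (country B proposes): country A can get 101.28 next round, worth 0.61 × 101.28 = 61.7808 now. Country B offers 61.7808 and keeps 120 − 61.7808 = 58.2192.
Round 1 (country A proposes): country B can get 58.2192 next round, worth 0.4 × 58.2192 = 23.28768 now, so country A offers 23.28768, keeping 96.71232.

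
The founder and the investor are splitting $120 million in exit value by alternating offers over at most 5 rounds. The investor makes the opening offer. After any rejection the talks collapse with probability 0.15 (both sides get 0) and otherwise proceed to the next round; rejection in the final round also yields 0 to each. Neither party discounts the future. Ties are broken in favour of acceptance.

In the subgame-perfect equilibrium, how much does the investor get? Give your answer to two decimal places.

93.65

Round 5 (the investor proposes): rejection yields 0 for the founder; the investor offers 0 and keeps 120.
Round 4 (the founder proposes): rejecting gives the investor an expected 0.85 × 120 = 102; the founder offers that and keeps 18.
Round 3 (the investor proposes): rejecting gives the founder an expected 0.85 × 18 = 15.3. The investor offers 15.3 and keeps 120 − 15.3 = 104.7.
Round 2 (the founder proposes): rejecting gives the investor an expected 0.85 × 104.7 = 88.995, so the founder offers 88.995, keeping 31.005.
Round 1 (the investor proposes): rejecting gives the founder an expected 0.85 × 31.005 = 26.35425. The investor offers 26.35425 and keeps 120 − 26.35425 = 93.64575.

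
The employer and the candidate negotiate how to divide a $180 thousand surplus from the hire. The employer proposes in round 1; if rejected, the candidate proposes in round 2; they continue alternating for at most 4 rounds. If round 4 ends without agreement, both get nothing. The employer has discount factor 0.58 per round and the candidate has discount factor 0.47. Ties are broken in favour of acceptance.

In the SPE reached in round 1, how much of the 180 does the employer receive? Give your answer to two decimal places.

By backward induction:
Round 4 (the candidate proposes): the employer will accept anything ≥ 0, so the candidate offers 0 and keeps 180.
Round 3 (the employer proposes): the candidate can get 180 next round, worth 0.47 × 180 = 84.6 now; the employer offers that and keeps 95.4.
Round 2 (the candidate proposes): the employer can get 95.4 next round, worth 0.58 × 95.4 = 55.332 now. The candidate offers 55.332 and keeps 180 − 55.332 = 124.668.
Round 1 (the employer proposes): the candidate can get 124.668 next round, worth 0.47 × 124.668 = 58.59396 now. The employer offers 58.59396 and keeps 180 − 58.59396 = 121.40604.

121.41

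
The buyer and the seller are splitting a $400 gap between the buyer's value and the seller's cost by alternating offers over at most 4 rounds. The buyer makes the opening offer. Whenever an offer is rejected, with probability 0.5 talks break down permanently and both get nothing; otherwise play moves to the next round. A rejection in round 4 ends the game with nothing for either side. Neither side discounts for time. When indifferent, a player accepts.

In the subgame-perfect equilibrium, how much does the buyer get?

Round 4 (the seller proposes): the buyer will accept anything ≥ 0, so the seller offers 0 and keeps 400.
Round 3 (the buyer proposes): rejecting gives the seller an expected 0.5 × 400 = 200. The buyer offers 200 and keeps 400 − 200 = 200.
Round 2 (the seller proposes): rejecting gives the buyer an expected 0.5 × 200 = 100. The seller offers 100 and keeps 400 − 100 = 300.
Round 1 (the buyer proposes): rejecting gives the seller an expected 0.5 × 300 = 150. The buyer offers 150 and keeps 400 − 150 = 250.

250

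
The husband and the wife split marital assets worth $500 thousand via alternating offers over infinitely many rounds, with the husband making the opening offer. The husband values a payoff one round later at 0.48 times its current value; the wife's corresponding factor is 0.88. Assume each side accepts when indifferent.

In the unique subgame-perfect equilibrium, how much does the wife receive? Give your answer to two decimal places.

396.12

When the husband proposes, the wife accepts any offer worth at least 0.88 times what the wife would get by proposing next round; and vice versa.
This gives x = 500 − 0.88y and y = 500 − 0.48x, where x and y are each side's share when it proposes.
Hence (1 − 0.88·0.48)x = 500(1 − 0.88), i.e. 0.5776·x = 60.
x ≈ 103.8781; the wife's share is 500 − x ≈ 396.1219.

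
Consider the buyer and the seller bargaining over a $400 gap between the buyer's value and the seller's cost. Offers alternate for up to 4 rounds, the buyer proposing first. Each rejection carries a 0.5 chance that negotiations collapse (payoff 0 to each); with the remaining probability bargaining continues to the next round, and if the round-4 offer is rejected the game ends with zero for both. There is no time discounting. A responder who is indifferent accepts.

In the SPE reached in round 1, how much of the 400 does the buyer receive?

250

By backward induction:
Round 4 (the seller proposes): rejection yields 0 for the buyer; the seller offers 0 and keeps 400.
Round 3 (the buyer proposes): rejecting gives the seller an expected 0.5 × 400 = 200; the buyer offers that and keeps 200.
Round 2 (the seller proposes): rejecting gives the buyer an expected 0.5 × 200 = 100, so the seller offers 100, keeping 300.
Round 1 (the buyer proposes): rejecting gives the seller an expected 0.5 × 300 = 150. The buyer offers 150 and keeps 400 − 150 = 250.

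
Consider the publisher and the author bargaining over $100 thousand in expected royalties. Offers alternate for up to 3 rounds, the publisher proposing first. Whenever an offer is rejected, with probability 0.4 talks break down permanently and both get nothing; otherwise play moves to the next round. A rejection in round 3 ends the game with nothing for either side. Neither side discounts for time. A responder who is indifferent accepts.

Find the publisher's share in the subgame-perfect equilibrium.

By backward induction:
Round 3 (the publisher proposes): the author will accept anything ≥ 0, so the publisher offers 0 and keeps 100.
Round 2 (the author proposes): rejecting gives the publisher an expected 0.6 × 100 = 60; the author offers that and keeps 40.
Round 1 (the publisher proposes): rejecting gives the author an expected 0.6 × 40 = 24; the publisher offers that and keeps 76.

76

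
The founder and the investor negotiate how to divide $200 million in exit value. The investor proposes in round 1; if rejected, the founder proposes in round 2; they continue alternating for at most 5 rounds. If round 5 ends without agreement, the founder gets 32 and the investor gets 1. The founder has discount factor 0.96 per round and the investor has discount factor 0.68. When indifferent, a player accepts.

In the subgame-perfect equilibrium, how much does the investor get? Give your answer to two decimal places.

Round 5 (the investor proposes): the founder gets 32 if talks fail, so the investor offers 32 and keeps 168.
Round 4 (the founder proposes): the investor can get 168 next round, worth 0.68 × 168 = 114.24 now; the founder offers that and keeps 85.76.
Round 3 (the investor proposes): the founder can get 85.76 next round, worth 0.96 × 85.76 = 82.3296 now, so the investor offers 82.3296, keeping 117.6704.
Round 2 (the founder proposes): the investor can get 117.6704 next round, worth 0.68 × 117.6704 = 80.015872 now; the founder offers that and keeps 119.984128.
Round 1 (the investor proposes): the founder can get 119.984128 next round, worth 0.96 × 119.984128 = 115.18476288 now; the investor offers that and keeps 84.81523712.

84.82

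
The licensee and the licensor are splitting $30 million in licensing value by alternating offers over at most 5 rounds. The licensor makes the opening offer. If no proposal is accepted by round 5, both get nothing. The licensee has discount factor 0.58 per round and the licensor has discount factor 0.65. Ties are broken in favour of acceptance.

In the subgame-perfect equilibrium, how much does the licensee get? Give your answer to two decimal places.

Round 5 (the licensor proposes): the licensee will accept anything ≥ 0, so the licensor offers 0 and keeps 30.
Round 4 (the licensee proposes): the licensor can get 30 next round, worth 0.65 × 30 = 19.5 now. The licensee offers 19.5 and keeps 30 − 19.5 = 10.5.
Round 3 (the licensor proposes): the licensee can get 10.5 next round, worth 0.58 × 10.5 = 6.09 now. The licensor offers 6.09 and keeps 30 − 6.09 = 23.91.
Round 2 (the licensee proposes): the licensor can get 23.91 next round, worth 0.65 × 23.91 = 15.5415 now; the licensee offers that and keeps 14.4585.
Round 1 (the licensor proposes): the licensee can get 14.4585 next round, worth 0.58 × 14.4585 = 8.38593 now. The licensor offers 8.38593 and keeps 30 − 8.38593 = 21.61407.

8.39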